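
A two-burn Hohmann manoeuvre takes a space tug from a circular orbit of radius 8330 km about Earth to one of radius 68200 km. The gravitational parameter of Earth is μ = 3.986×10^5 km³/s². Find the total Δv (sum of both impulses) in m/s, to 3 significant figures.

The Hohmann ellipse has a_t = (r₁ + r₂)/2 = 38265 km.
Circular speed at r₁: v₁ = √(μ/r₁) = √(3.986×10^5/8330) = 6.91745 km/s.
Transfer-orbit speed at r₁ (v² = μ(2/r − 1/a)): v_p = √[μ(2/r₁ − 1/a_t)] = 9.23501 km/s.
First burn Δv₁ = |v_p − v₁| = 2.3176 km/s.
At r₂, v₂ = √(μ/r₂) = 2.4176 km/s.
Transfer-orbit speed at r₂: v_a = √[μ(2/r₂ − 1/a_t)] = 1.1280 km/s.
Second burn Δv₂ = |v₂ − v_a| = 1.2896 km/s.
Δv = Δv₁ + Δv₂ = 2.3176 + 1.2896 = 3.607 km/s.

Δv = 3610 m/s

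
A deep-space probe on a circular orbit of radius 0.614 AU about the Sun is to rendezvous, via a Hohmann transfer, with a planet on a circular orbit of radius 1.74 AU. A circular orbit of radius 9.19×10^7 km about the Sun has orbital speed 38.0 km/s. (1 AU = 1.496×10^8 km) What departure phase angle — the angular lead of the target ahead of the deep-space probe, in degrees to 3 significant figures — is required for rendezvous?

φ = 79.9°

From the circular-orbit relation v² = μ/r at r = 9.19×10^7 km: μ = v²r = (38.0)² × 9.19×10^7 = 1.32704×10^11 km³/s².
In km: r₁ = 0.614 × 1.496×10^8 = 9.18544×10^7 km; r₂ = 1.74 × 1.496×10^8 = 2.60304×10^8 km.
Semi-major axis of the transfer orbit: a_t = (9.18544×10^7 + 2.60304×10^8)/2 = 1.760792×10^8 km.
The half-period of the transfer ellipse is t = π√(a_t³/μ) = 2.015×10^7 s.
The target's mean motion on its circular orbit is ω₂ = √(μ/r₂³) = 8.674×10^-8 rad/s.
Angle swept by the target during transfer: ω₂·t = 1.7478 rad = 100.1°.
The deep-space probe traverses 180° on the transfer ellipse, so the target must lead by 180° − 100.1° = 79.9°.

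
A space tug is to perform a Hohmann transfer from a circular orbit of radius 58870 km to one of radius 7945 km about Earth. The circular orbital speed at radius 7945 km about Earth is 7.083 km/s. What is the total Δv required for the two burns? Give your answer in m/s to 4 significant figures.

From the circular-orbit relation v² = μ/r at r = 7945 km: μ = v²r = (7.083)² × 7945 = 3.98592×10^5 km³/s².
The Hohmann ellipse has a_t = (r₁ + r₂)/2 = 33407.5 km.
Circular speed at r₁: v₁ = √(μ/r₁) = √(3.98592×10^5/58870) = 2.60206 km/s.
On the transfer ellipse at r₁, v² = μ(2/r − 1/a) gives v_a = √[μ(2/r₁ − 1/a_t)] = 1.26894 km/s.
First burn Δv₁ = |v_a − v₁| = 1.3331 km/s.
At r₂, v₂ = √(μ/r₂) = 7.0830 km/s.
Transfer-orbit speed at r₂: v_p = √[μ(2/r₂ − 1/a_t)] = 9.4025 km/s.
Second burn Δv₂ = |v₂ − v_p| = 2.3195 km/s.
Total Δv = Δv₁ + Δv₂ = 3.653 km/s.

Δv = 3653 m/s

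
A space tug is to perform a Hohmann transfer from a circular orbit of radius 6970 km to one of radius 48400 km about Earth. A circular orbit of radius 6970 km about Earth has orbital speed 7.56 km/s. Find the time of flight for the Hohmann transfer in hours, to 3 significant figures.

t = 6.37 hours

From the circular-orbit relation v² = μ/r at r = 6970 km: μ = v²r = (7.56)² × 6970 = 3.98361×10^5 km³/s².
The Hohmann ellipse has a_t = (r₁ + r₂)/2 = 27685 km.
By Kepler's third law the transfer-orbit period is T = 2π√(a_t³/μ), so t = T/2 = 22930 s.
Converting: 22930 s ÷ 3600 s/hour = 6.37 hours.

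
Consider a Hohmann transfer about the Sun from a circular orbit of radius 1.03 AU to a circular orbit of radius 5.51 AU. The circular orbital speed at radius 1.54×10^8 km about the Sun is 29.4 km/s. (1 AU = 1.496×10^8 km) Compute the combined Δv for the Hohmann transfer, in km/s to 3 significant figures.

From the circular-orbit relation v² = μ/r at r = 1.54×10^8 km: μ = v²r = (29.4)² × 1.54×10^8 = 1.33111×10^11 km³/s².
In km: r₁ = 1.03 × 1.496×10^8 = 1.54088×10^8 km; r₂ = 5.51 × 1.496×10^8 = 8.24296×10^8 km.
Transfer-ellipse semi-major axis a_t = (r₁ + r₂)/2 = (1.54088×10^8 + 8.24296×10^8)/2 = 4.89192×10^8 km.
At r₁ the circular-orbit speed is v₁ = √(μ/r₁) = 29.392 km/s.
On the transfer ellipse at r₁, vis-viva equation gives v_p = √[μ(2/r₁ − 1/a_t)] = 38.153 km/s.
First burn Δv₁ = |v_p − v₁| = 8.761 km/s.
At r₂, v₂ = √(μ/r₂) = 12.708 km/s.
Transfer-orbit speed at r₂: v_a = √[μ(2/r₂ − 1/a_t)] = 7.1320 km/s.
Second burn Δv₂ = |v₂ − v_a| = 5.576 km/s.
Total Δv = Δv₁ + Δv₂ = 14.34 km/s.

Δv = 14.3 km/s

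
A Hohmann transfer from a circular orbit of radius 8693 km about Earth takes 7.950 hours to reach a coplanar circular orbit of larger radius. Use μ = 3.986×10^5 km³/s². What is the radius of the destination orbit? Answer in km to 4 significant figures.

Transfer time t = 7.950 hours = 28620 s, and t = π√(a_t³/μ).
So a_t = (μ t²/π²)^(1/3) = (3.986×10^5 × (28620)² / π²)^(1/3) = 32102 km.
Since a_t = (r₁ + r₂)/2, r₂ = 2a_t − r₁ = 2×32102 − 8693 = 55511 km.

r₂ = 55510 km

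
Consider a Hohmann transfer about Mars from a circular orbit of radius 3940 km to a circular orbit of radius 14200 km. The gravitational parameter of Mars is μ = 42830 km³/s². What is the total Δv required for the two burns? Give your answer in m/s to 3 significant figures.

Δv = 1420 m/s

Semi-major axis of the transfer orbit: a_t = (3940 + 14200)/2 = 9070 km.
At r₁ the circular-orbit speed is v₁ = √(μ/r₁) = 3.29705 km/s.
Transfer-orbit speed at r₁ (vis-viva): v_p = √[μ(2/r₁ − 1/a_t)] = 4.12540 km/s.
First burn Δv₁ = |v_p − v₁| = 0.82835 km/s.
Circular speed at r₂: v₂ = √(μ/r₂) = 1.73672 km/s.
Transfer-orbit speed at r₂: v_a = √[μ(2/r₂ − 1/a_t)] = 1.14465 km/s.
Second burn Δv₂ = |v₂ − v_a| = 0.59207 km/s.
Total Δv = Δv₁ + Δv₂ = 1.420 km/s.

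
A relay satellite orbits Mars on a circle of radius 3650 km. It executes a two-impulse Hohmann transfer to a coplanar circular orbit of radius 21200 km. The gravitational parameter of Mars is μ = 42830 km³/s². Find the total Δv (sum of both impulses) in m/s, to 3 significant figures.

Semi-major axis of the transfer orbit: a_t = (3650 + 21200)/2 = 12425 km.
Circular speed at r₁: v₁ = √(μ/r₁) = √(42830/3650) = 3.426 km/s.
On the transfer ellipse at r₁, v² = μ(2/r − 1/a) gives v_p = √[μ(2/r₁ − 1/a_t)] = 4.475 km/s.
First burn Δv₁ = |v_p − v₁| = 1.049 km/s.
Circular speed at r₂: v₂ = √(μ/r₂) = 1.4214 km/s.
Transfer-orbit speed at r₂: v_a = √[μ(2/r₂ − 1/a_t)] = 0.77038 km/s.
Second burn Δv₂ = |v₂ − v_a| = 0.6510 km/s.
Total Δv = Δv₁ + Δv₂ = 1.700 km/s.

Δv = 1700 m/s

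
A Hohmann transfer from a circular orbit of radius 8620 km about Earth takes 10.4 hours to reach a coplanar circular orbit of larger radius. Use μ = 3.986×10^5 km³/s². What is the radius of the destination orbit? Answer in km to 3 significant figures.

Transfer time t = 10.4 hours = 37440 s, and t = π√(a_t³/μ).
So a_t = (μ t²/π²)^(1/3) = (3.986×10^5 × (37440)² / π²)^(1/3) = 38398 km.
Since a_t = (r₁ + r₂)/2, r₂ = 2a_t − r₁ = 2×38398 − 8620 = 68176 km.

r₂ = 68200 km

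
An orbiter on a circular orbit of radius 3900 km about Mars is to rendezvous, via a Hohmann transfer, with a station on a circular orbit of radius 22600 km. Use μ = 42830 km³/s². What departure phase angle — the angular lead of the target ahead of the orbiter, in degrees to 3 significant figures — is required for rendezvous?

φ = 99.2°

Semi-major axis of the transfer orbit: a_t = (3900 + 22600)/2 = 13250 km.
Transfer time t = π√(a_t³/μ) = 23153 s.
The target's mean motion on its circular orbit is ω₂ = √(μ/r₂³) = 6.0913×10^-5 rad/s.
Angle swept by the target during transfer: ω₂·t = 1.4103 rad = 80.80°.
The orbiter traverses 180° on the transfer ellipse, so the target must lead by 180° − 80.80° = 99.2°.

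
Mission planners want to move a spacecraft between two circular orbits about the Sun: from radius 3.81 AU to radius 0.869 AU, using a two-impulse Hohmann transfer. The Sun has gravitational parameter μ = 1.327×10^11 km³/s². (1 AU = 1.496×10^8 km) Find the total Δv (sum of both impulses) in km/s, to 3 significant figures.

In km: r₁ = 3.81 × 1.496×10^8 = 5.69976×10^8 km; r₂ = 0.869 × 1.496×10^8 = 1.300024×10^8 km.
Semi-major axis of the transfer orbit: a_t = (5.69976×10^8 + 1.300024×10^8)/2 = 3.499892×10^8 km.
At r₁ the circular-orbit speed is v₁ = √(μ/r₁) = 15.258 km/s.
Transfer-orbit speed at r₁ (vis-viva): v_a = √[μ(2/r₁ − 1/a_t)] = 9.2994 km/s.
First burn Δv₁ = |v_a − v₁| = 5.959 km/s.
At r₂, v₂ = √(μ/r₂) = 31.949 km/s.
Transfer-orbit speed at r₂: v_p = √[μ(2/r₂ − 1/a_t)] = 40.772 km/s.
Second burn Δv₂ = |v₂ − v_p| = 8.823 km/s.
Δv = Δv₁ + Δv₂ = 5.959 + 8.823 = 14.78 km/s.

Δv = 14.8 km/s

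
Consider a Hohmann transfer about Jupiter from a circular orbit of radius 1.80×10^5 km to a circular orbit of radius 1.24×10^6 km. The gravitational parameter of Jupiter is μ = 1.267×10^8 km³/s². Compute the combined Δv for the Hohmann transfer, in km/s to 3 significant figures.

Δv = 13.5 km/s

Semi-major axis of the transfer orbit: a_t = (1.800×10^5 + 1.240×10^6)/2 = 7.100×10^5 km.
At r₁ the circular-orbit speed is v₁ = √(μ/r₁) = 26.531 km/s.
On the transfer ellipse at r₁, vis-viva gives v_p = √[μ(2/r₁ − 1/a_t)] = 35.062 km/s.
First burn Δv₁ = |v_p − v₁| = 8.531 km/s.
Circular speed at r₂: v₂ = √(μ/r₂) = 10.1083 km/s.
Transfer-orbit speed at r₂: v_a = √[μ(2/r₂ − 1/a_t)] = 5.08961 km/s.
Second burn Δv₂ = |v₂ − v_a| = 5.019 km/s.
Total Δv = Δv₁ + Δv₂ = 13.55 km/s.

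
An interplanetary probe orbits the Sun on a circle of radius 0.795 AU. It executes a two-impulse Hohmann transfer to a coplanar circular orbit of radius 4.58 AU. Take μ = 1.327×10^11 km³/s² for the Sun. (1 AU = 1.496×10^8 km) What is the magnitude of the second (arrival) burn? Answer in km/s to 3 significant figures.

Δv₂ = 6.35 km/s

In km: r₁ = 0.795 × 1.496×10^8 = 1.18932×10^8 km; r₂ = 4.58 × 1.496×10^8 = 6.85168×10^8 km.
The Hohmann ellipse has a_t = (r₁ + r₂)/2 = 4.0205×10^8 km.
Circular speed at r = 6.85168×10^8 km: v_c = √(μ/r) = 13.917 km/s.
Vis-viva on the transfer ellipse at r = 6.85168×10^8 km gives v_t = √[μ(2/r − 1/a_t)] = 7.5691 km/s.
Δv₂ = |v_t − v_c| = |7.5691 − 13.917| = 6.348 km/s.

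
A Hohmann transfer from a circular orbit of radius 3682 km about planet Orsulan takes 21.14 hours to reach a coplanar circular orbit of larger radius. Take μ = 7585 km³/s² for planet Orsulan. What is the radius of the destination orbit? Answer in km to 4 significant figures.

Transfer time t = 21.14 hours = 76104 s, and t = π√(a_t³/μ).
So a_t = (μ t²/π²)^(1/3) = (7585 × (76104)² / π²)^(1/3) = 16450 km.
Since a_t = (r₁ + r₂)/2, r₂ = 2a_t − r₁ = 2×16450 − 3682 = 29218 km.

r₂ = 29220 km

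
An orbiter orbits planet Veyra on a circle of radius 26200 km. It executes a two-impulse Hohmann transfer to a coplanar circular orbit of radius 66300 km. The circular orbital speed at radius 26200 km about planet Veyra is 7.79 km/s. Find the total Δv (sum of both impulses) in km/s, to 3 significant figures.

Δv = 2.75 km/s

From the circular-orbit relation v² = μ/r at r = 26200 km: μ = v²r = (7.79)² × 26200 = 1.58992×10^6 km³/s².
Transfer-ellipse semi-major axis a_t = (r₁ + r₂)/2 = (26200 + 66300)/2 = 46250 km.
At r₁ the circular-orbit speed is v₁ = √(μ/r₁) = 7.790 km/s.
On the transfer ellipse at r₁, v² = μ(2/r − 1/a) gives v_p = √[μ(2/r₁ − 1/a_t)] = 9.327 km/s.
First burn Δv₁ = |v_p − v₁| = 1.537 km/s.
At r₂, v₂ = √(μ/r₂) = 4.897 km/s.
Transfer-orbit speed at r₂: v_a = √[μ(2/r₂ − 1/a_t)] = 3.686 km/s.
Second burn Δv₂ = |v₂ − v_a| = 1.211 km/s.
Δv = Δv₁ + Δv₂ = 1.537 + 1.211 = 2.748 km/s.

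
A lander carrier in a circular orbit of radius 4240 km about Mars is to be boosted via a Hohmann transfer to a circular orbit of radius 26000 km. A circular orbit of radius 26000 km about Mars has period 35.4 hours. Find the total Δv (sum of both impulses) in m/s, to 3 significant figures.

From Kepler's third law T² = 4π²r³/μ at r = 26000 km, T = 35.4 hours = 35.4 × 3600 s = 1.2744×10^5 s: μ = 4π²r³/T² = 42723.6 km³/s².
Semi-major axis of the transfer orbit: a_t = (4240 + 26000)/2 = 15120 km.
Circular speed at r₁: v₁ = √(μ/r₁) = √(42723.6/4240) = 3.1743 km/s.
Transfer-orbit speed at r₁ (vis-viva equation): v_p = √[μ(2/r₁ − 1/a_t)] = 4.1626 km/s.
First burn Δv₁ = |v_p − v₁| = 0.9883 km/s.
Circular speed at r₂: v₂ = √(μ/r₂) = 1.2819 km/s.
Transfer-orbit speed at r₂: v_a = √[μ(2/r₂ − 1/a_t)] = 0.67882 km/s.
Second burn Δv₂ = |v₂ − v_a| = 0.6031 km/s.
Δv = Δv₁ + Δv₂ = 0.9883 + 0.6031 = 1.591 km/s.

Δv = 1590 m/s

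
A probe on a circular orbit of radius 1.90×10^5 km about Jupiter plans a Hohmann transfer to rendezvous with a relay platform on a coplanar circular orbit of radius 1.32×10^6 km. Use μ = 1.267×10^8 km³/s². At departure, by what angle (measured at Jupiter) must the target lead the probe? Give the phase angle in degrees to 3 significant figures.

φ = 102°

Transfer-ellipse semi-major axis a_t = (r₁ + r₂)/2 = (1.900×10^5 + 1.320×10^6)/2 = 7.550×10^5 km.
The half-period of the transfer ellipse is t = π√(a_t³/μ) = 1.831×10^5 s.
The target's mean motion on its circular orbit is ω₂ = √(μ/r₂³) = 7.422×10^-6 rad/s.
Angle swept by the target during transfer: ω₂·t = 1.359 rad = 77.86°.
The probe traverses 180° on the transfer ellipse, so the target must lead by 180° − 77.86° = 102°.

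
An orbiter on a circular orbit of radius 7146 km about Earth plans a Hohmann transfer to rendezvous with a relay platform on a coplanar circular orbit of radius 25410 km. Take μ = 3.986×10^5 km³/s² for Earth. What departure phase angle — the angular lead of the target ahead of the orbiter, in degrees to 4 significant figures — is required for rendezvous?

Semi-major axis of the transfer orbit: a_t = (7146 + 25410)/2 = 16278 km.
Transfer time t = π√(a_t³/μ) = 10334 s.
The target's mean motion on its circular orbit is ω₂ = √(μ/r₂³) = 1.5587×10^-4 rad/s.
Angle swept by the target during transfer: ω₂·t = 1.6108 rad = 92.29°.
The orbiter traverses 180° on the transfer ellipse, so the target must lead by 180° − 92.29° = 87.71°.

φ = 87.71°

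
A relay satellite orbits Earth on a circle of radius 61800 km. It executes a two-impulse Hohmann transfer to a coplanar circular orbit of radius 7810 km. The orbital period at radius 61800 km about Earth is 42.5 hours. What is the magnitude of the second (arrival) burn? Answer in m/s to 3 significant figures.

From Kepler's third law T² = 4π²r³/μ at r = 61800 km, T = 42.5 hours = 42.5 × 3600 s = 1.530×10^5 s: μ = 4π²r³/T² = 3.98054×10^5 km³/s².
Semi-major axis of the transfer orbit: a_t = (61800 + 7810)/2 = 34805 km.
Circular speed at r = 7810 km: v_c = √(μ/r) = 7.139 km/s.
Transfer-orbit speed at the same r (vis-viva, a = a_t): v_t = √[μ(2/r − 1/a_t)] = 9.513 km/s.
Δv₂ = |v_t − v_c| = |9.513 − 7.139| = 2.374 km/s.

Δv₂ = 2370 m/s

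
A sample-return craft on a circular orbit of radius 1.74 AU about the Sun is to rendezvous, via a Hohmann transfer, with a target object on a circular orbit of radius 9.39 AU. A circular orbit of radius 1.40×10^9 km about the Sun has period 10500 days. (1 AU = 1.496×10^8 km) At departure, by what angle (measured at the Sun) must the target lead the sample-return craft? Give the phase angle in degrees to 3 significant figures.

φ = 97.9°

From Kepler's third law T² = 4π²r³/μ at r = 1.40×10^9 km, T = 10500 days = 10500 × 86400 s = 9.072×10^8 s: μ = 4π²r³/T² = 1.31625×10^11 km³/s².
In km: r₁ = 1.74 × 1.496×10^8 = 2.60304×10^8 km; r₂ = 9.39 × 1.496×10^8 = 1.404744×10^9 km.
The Hohmann ellipse has a_t = (r₁ + r₂)/2 = 8.32524×10^8 km.
Transfer time t = π√(a_t³/μ) = 2.080×10^8 s.
The target's mean motion on its circular orbit is ω₂ = √(μ/r₂³) = 6.891×10^-9 rad/s.
Angle swept by the target during transfer: ω₂·t = 1.4333 rad = 82.12°.
The sample-return craft traverses 180° on the transfer ellipse, so the target must lead by 180° − 82.12° = 97.9°.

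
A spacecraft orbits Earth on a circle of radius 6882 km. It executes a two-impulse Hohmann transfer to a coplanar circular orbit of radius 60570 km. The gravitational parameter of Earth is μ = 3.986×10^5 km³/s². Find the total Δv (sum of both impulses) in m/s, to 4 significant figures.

Δv = 3995 m/s

The Hohmann ellipse has a_t = (r₁ + r₂)/2 = 33726 km.
Circular speed at r₁: v₁ = √(μ/r₁) = √(3.986×10^5/6882) = 7.61047 km/s.
On the transfer ellipse at r₁, v² = μ(2/r − 1/a) gives v_p = √[μ(2/r₁ − 1/a_t)] = 10.1990 km/s.
First burn Δv₁ = |v_p − v₁| = 2.589 km/s.
At r₂, v₂ = √(μ/r₂) = 2.565 km/s.
Transfer-orbit speed at r₂: v_a = √[μ(2/r₂ − 1/a_t)] = 1.159 km/s.
Second burn Δv₂ = |v₂ − v_a| = 1.406 km/s.
Δv = Δv₁ + Δv₂ = 2.589 + 1.406 = 3.995 km/s.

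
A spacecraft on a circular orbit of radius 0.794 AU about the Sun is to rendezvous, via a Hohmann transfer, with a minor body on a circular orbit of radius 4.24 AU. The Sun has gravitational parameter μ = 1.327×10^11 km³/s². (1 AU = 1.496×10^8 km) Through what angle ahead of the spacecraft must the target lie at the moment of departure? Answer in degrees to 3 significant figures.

In km: r₁ = 0.794 × 1.496×10^8 = 1.187824×10^8 km; r₂ = 4.24 × 1.496×10^8 = 6.34304×10^8 km.
Transfer-ellipse semi-major axis a_t = (r₁ + r₂)/2 = (1.187824×10^8 + 6.34304×10^8)/2 = 3.765432×10^8 km.
Transfer time t = π√(a_t³/μ) = 6.301×10^7 s.
Target angular speed ω₂ = √(μ/r₂³) = 2.280×10^-8 rad/s.
Angle swept by the target during transfer: ω₂·t = 1.437 rad = 82.33°.
Arrival is 180° from departure on the ellipse, so φ = 180° − 82.33° = 97.7°.

φ = 97.7°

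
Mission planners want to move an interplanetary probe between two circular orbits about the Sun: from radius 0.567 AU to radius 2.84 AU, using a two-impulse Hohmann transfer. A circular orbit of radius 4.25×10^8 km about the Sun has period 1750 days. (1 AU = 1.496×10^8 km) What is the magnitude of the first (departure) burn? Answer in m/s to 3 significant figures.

Δv₁ = 11500 m/s

From Kepler's third law T² = 4π²r³/μ at r = 4.25×10^8 km, T = 1750 days = 1750 × 86400 s = 1.512×10^8 s: μ = 4π²r³/T² = 1.32563×10^11 km³/s².
In km: r₁ = 0.567 × 1.496×10^8 = 8.48232×10^7 km; r₂ = 2.84 × 1.496×10^8 = 4.24864×10^8 km.
The Hohmann ellipse has a_t = (r₁ + r₂)/2 = 2.548436×10^8 km.
Circular speed at r = 8.48232×10^7 km: v_c = √(μ/r) = 39.53 km/s.
Transfer-orbit speed at the same r (vis-viva, a = a_t): v_t = √[μ(2/r − 1/a_t)] = 51.04 km/s.
Δv₁ = |v_t − v_c| = |51.04 − 39.53| = 11.51 km/s.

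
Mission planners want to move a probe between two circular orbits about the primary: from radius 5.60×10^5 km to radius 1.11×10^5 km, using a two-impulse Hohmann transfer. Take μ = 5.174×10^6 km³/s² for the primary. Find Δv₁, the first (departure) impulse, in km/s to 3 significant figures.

Δv₁ = 1.29 km/s

The Hohmann ellipse has a_t = (r₁ + r₂)/2 = 3.355×10^5 km.
Circular speed at r = 5.600×10^5 km: v_c = √(μ/r) = 3.0396 km/s.
Transfer-orbit speed at the same r (vis-viva, a = a_t): v_t = √[μ(2/r − 1/a_t)] = 1.7484 km/s.
Δv₁ = |v_t − v_c| = |1.7484 − 3.0396| = 1.291 km/s.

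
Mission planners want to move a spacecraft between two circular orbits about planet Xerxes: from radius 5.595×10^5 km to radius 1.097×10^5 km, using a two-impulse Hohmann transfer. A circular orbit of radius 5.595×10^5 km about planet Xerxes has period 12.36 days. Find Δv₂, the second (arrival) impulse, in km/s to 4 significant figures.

Δv₂ = 2.179 km/s

From Kepler's third law T² = 4π²r³/μ at r = 5.595×10^5 km, T = 12.36 days = 12.36 × 86400 s = 1.067904×10^6 s: μ = 4π²r³/T² = 6.06311×10^6 km³/s².
Semi-major axis of the transfer orbit: a_t = (5.595×10^5 + 1.097×10^5)/2 = 3.346×10^5 km.
On the circular orbit at r = 1.097×10^5 km, v_c = √(μ/r) = 7.4344 km/s.
Vis-viva on the transfer ellipse at r = 1.097×10^5 km gives v_t = √[μ(2/r − 1/a_t)] = 9.6135 km/s.
Δv₂ = |v_t − v_c| = |9.6135 − 7.4344| = 2.179 km/s.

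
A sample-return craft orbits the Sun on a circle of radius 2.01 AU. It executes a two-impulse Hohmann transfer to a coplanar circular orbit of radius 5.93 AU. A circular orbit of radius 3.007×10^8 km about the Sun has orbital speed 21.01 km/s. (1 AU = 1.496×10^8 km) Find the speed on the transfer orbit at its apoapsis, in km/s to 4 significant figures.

v = 8.704 km/s

From the circular-orbit relation v² = μ/r at r = 3.007×10^8 km: μ = v²r = (21.01)² × 3.007×10^8 = 1.32735×10^11 km³/s².
In km: r₁ = 2.01 × 1.496×10^8 = 3.00696×10^8 km; r₂ = 5.93 × 1.496×10^8 = 8.87128×10^8 km.
Transfer-ellipse semi-major axis a_t = (r₁ + r₂)/2 = (3.00696×10^8 + 8.87128×10^8)/2 = 5.93912×10^8 km.
The apoapsis of the transfer ellipse is at r = 8.87128×10^8 km.
From the vis-viva equation, v = √[μ(2/r − 1/a_t)] = 8.704 km/s.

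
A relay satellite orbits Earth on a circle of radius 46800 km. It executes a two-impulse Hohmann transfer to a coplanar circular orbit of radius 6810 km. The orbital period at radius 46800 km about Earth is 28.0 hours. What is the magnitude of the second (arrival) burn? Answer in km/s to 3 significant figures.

Δv₂ = 2.46 km/s

From Kepler's third law T² = 4π²r³/μ at r = 46800 km, T = 28.0 hours = 28.0 × 3600 s = 1.008×10^5 s: μ = 4π²r³/T² = 3.98269×10^5 km³/s².
The Hohmann ellipse has a_t = (r₁ + r₂)/2 = 26805 km.
On the circular orbit at r = 6810 km, v_c = √(μ/r) = 7.64741 km/s.
Vis-viva on the transfer ellipse at r = 6810 km gives v_t = √[μ(2/r − 1/a_t)] = 10.1048 km/s.
Δv₂ = |v_t − v_c| = |10.1048 − 7.64741| = 2.457 km/s.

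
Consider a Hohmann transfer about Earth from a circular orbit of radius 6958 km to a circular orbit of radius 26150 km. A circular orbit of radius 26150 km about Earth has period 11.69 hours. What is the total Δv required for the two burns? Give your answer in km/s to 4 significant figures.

From Kepler's third law T² = 4π²r³/μ at r = 26150 km, T = 11.69 hours = 11.69 × 3600 s = 42084 s: μ = 4π²r³/T² = 3.98603×10^5 km³/s².
The Hohmann ellipse has a_t = (r₁ + r₂)/2 = 16554 km.
Circular speed at r₁: v₁ = √(μ/r₁) = √(3.98603×10^5/6958) = 7.569 km/s.
Transfer-orbit speed at r₁ (vis-viva equation): v_p = √[μ(2/r₁ − 1/a_t)] = 9.513 km/s.
First burn Δv₁ = |v_p − v₁| = 1.944 km/s.
At r₂, v₂ = √(μ/r₂) = 3.904 km/s.
Transfer-orbit speed at r₂: v_a = √[μ(2/r₂ − 1/a_t)] = 2.531 km/s.
Second burn Δv₂ = |v₂ − v_a| = 1.373 km/s.
Δv = Δv₁ + Δv₂ = 1.944 + 1.373 = 3.317 km/s.

Δv = 3.317 km/s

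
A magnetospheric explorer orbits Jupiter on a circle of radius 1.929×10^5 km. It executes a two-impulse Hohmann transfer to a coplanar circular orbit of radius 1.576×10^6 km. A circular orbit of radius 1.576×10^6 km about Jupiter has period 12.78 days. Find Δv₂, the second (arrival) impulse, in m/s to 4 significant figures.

Δv₂ = 4780 m/s

From Kepler's third law T² = 4π²r³/μ at r = 1.576×10^6 km, T = 12.78 days = 12.78 × 86400 s = 1.104192×10^6 s: μ = 4π²r³/T² = 1.26747×10^8 km³/s².
The Hohmann ellipse has a_t = (r₁ + r₂)/2 = 8.8445×10^5 km.
Circular speed at r = 1.576×10^6 km: v_c = √(μ/r) = 8.968 km/s.
Vis-viva on the transfer ellipse at r = 1.576×10^6 km gives v_t = √[μ(2/r − 1/a_t)] = 4.188 km/s.
Δv₂ = |v_t − v_c| = |4.188 − 8.968| = 4.780 km/s.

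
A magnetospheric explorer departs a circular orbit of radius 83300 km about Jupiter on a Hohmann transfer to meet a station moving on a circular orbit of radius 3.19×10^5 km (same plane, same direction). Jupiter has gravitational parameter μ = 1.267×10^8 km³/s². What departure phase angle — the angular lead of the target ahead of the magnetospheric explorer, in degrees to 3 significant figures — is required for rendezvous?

φ = 89.9°

Transfer-ellipse semi-major axis a_t = (r₁ + r₂)/2 = (83300 + 3.190×10^5)/2 = 2.0115×10^5 km.
The half-period of the transfer ellipse is t = π√(a_t³/μ) = 25180 s.
The target's mean motion on its circular orbit is ω₂ = √(μ/r₂³) = 6.247×10^-5 rad/s.
Angle swept by the target during transfer: ω₂·t = 1.573 rad = 90.13°.
Arrival is 180° from departure on the ellipse, so φ = 180° − 90.13° = 89.9°.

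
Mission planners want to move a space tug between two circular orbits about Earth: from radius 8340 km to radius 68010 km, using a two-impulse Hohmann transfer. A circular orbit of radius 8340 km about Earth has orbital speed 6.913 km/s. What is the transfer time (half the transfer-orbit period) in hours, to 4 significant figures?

From the circular-orbit relation v² = μ/r at r = 8340 km: μ = v²r = (6.913)² × 8340 = 3.98565×10^5 km³/s².
The Hohmann ellipse has a_t = (r₁ + r₂)/2 = 38175 km.
Transfer time t = π√(a_t³/μ) = π√((38175)³ / 3.98565×10^5) = 37120 s.
Converting: 37120 s ÷ 3600 s/hour = 10.31 hours.

t = 10.31 hours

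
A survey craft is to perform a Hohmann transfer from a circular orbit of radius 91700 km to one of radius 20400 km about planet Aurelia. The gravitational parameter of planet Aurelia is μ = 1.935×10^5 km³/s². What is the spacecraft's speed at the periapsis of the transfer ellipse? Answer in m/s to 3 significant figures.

Transfer-ellipse semi-major axis a_t = (r₁ + r₂)/2 = (91700 + 20400)/2 = 56050 km.
At periapsis, r = 20400 km.
From the vis-viva equation, v = √[μ(2/r − 1/a_t)] = 3.939 km/s.

v = 3940 m/s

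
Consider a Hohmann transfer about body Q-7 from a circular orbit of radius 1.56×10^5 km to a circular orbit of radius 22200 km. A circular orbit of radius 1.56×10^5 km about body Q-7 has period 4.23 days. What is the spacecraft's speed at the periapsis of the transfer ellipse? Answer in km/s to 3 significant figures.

From Kepler's third law T² = 4π²r³/μ at r = 1.56×10^5 km, T = 4.23 days = 4.23 × 86400 s = 3.65472×10^5 s: μ = 4π²r³/T² = 1.12208×10^6 km³/s².
The Hohmann ellipse has a_t = (r₁ + r₂)/2 = 89100 km.
At periapsis, r = 22200 km.
Vis-viva: v = √[μ(2/r − 1/a_t)] = √[1.12208×10^6 × (2/22200 − 1/89100)] = 9.407 km/s.

v = 9.41 km/s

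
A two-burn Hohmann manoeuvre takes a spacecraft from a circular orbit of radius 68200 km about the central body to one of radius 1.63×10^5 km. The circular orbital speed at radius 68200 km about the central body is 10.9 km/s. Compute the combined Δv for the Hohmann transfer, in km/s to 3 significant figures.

Δv = 3.68 km/s

From the circular-orbit relation v² = μ/r at r = 68200 km: μ = v²r = (10.9)² × 68200 = 8.10284×10^6 km³/s².
Transfer-ellipse semi-major axis a_t = (r₁ + r₂)/2 = (68200 + 1.630×10^5)/2 = 1.156×10^5 km.
Circular speed at r₁: v₁ = √(μ/r₁) = √(8.10284×10^6/68200) = 10.900 km/s.
Transfer-orbit speed at r₁ (v² = μ(2/r − 1/a)): v_p = √[μ(2/r₁ − 1/a_t)] = 12.943 km/s.
First burn Δv₁ = |v_p − v₁| = 2.043 km/s.
At r₂, v₂ = √(μ/r₂) = 7.0506 km/s.
Transfer-orbit speed at r₂: v_a = √[μ(2/r₂ − 1/a_t)] = 5.4155 km/s.
Second burn Δv₂ = |v₂ − v_a| = 1.635 km/s.
Δv = Δv₁ + Δv₂ = 2.043 + 1.635 = 3.678 km/s.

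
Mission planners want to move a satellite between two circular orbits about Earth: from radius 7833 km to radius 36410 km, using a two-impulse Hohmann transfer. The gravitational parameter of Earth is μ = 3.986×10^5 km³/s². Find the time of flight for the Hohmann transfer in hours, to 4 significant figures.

The Hohmann ellipse has a_t = (r₁ + r₂)/2 = 22121.5 km.
Transfer time t = π√(a_t³/μ) = π√((22121.5)³ / 3.986×10^5) = 16372 s.
Converting: 16372 s ÷ 3600 s/hour = 4.548 hours.

t = 4.548 hours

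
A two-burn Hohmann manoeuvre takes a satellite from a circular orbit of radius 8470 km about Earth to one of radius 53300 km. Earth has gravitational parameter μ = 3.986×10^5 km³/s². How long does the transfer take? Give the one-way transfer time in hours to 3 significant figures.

Transfer-ellipse semi-major axis a_t = (r₁ + r₂)/2 = (8470 + 53300)/2 = 30885 km.
Transfer time t = π√(a_t³/μ) = π√((30885)³ / 3.986×10^5) = 27010 s.
Converting: 27010 s ÷ 3600 s/hour = 7.50 hours.

t = 7.50 hours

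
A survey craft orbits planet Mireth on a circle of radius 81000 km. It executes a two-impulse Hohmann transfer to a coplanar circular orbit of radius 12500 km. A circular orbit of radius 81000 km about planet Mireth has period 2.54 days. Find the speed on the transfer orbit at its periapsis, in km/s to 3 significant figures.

From Kepler's third law T² = 4π²r³/μ at r = 81000 km, T = 2.54 days = 2.54 × 86400 s = 2.19456×10^5 s: μ = 4π²r³/T² = 4.35632×10^5 km³/s².
Transfer-ellipse semi-major axis a_t = (r₁ + r₂)/2 = (81000 + 12500)/2 = 46750 km.
At periapsis, r = 12500 km.
From the vis-viva equation, v = √[μ(2/r − 1/a_t)] = 7.771 km/s.

v = 7.77 km/s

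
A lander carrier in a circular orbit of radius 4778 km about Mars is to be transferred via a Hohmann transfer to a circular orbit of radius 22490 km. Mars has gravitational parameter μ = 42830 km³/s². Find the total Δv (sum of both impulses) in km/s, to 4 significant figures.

Semi-major axis of the transfer orbit: a_t = (4778 + 22490)/2 = 13634 km.
At r₁ the circular-orbit speed is v₁ = √(μ/r₁) = 2.9940 km/s.
On the transfer ellipse at r₁, vis-viva gives v_p = √[μ(2/r₁ − 1/a_t)] = 3.8453 km/s.
First burn Δv₁ = |v_p − v₁| = 0.8513 km/s.
Circular speed at r₂: v₂ = √(μ/r₂) = 1.380 km/s.
Transfer-orbit speed at r₂: v_a = √[μ(2/r₂ − 1/a_t)] = 0.8169 km/s.
Second burn Δv₂ = |v₂ − v_a| = 0.5631 km/s.
Δv = Δv₁ + Δv₂ = 0.8513 + 0.5631 = 1.414 km/s.

Δv = 1.414 km/s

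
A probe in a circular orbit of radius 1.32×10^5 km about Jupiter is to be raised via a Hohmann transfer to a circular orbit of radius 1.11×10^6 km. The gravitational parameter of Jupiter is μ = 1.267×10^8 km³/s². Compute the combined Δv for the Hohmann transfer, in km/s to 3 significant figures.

The Hohmann ellipse has a_t = (r₁ + r₂)/2 = 6.210×10^5 km.
At r₁ the circular-orbit speed is v₁ = √(μ/r₁) = 30.98 km/s.
Transfer-orbit speed at r₁ (v² = μ(2/r − 1/a)): v_p = √[μ(2/r₁ − 1/a_t)] = 41.42 km/s.
First burn Δv₁ = |v_p − v₁| = 10.44 km/s.
Circular speed at r₂: v₂ = √(μ/r₂) = 10.684 km/s.
Transfer-orbit speed at r₂: v_a = √[μ(2/r₂ − 1/a_t)] = 4.9257 km/s.
Second burn Δv₂ = |v₂ − v_a| = 5.758 km/s.
Total Δv = Δv₁ + Δv₂ = 16.20 km/s.

Δv = 16.2 km/s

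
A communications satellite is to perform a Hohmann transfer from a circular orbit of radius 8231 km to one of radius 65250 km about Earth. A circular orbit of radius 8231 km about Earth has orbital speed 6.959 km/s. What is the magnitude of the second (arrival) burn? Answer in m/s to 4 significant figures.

Δv₂ = 1302 m/s

From the circular-orbit relation v² = μ/r at r = 8231 km: μ = v²r = (6.959)² × 8231 = 3.98608×10^5 km³/s².
The Hohmann ellipse has a_t = (r₁ + r₂)/2 = 36740.5 km.
Circular speed at r = 65250 km: v_c = √(μ/r) = 2.472 km/s.
Vis-viva on the transfer ellipse at r = 65250 km gives v_t = √[μ(2/r − 1/a_t)] = 1.170 km/s.
Δv₂ = |v_t − v_c| = |1.170 − 2.472| = 1.302 km/s.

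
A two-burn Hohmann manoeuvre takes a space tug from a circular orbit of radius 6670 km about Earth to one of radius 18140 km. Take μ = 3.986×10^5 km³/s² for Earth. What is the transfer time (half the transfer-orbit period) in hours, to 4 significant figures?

t = 1.910 hours

Semi-major axis of the transfer orbit: a_t = (6670 + 18140)/2 = 12405 km.
By Kepler's third law the transfer-orbit period is T = 2π√(a_t³/μ), so t = T/2 = 6875 s.
Converting: 6875 s ÷ 3600 s/hour = 1.910 hours.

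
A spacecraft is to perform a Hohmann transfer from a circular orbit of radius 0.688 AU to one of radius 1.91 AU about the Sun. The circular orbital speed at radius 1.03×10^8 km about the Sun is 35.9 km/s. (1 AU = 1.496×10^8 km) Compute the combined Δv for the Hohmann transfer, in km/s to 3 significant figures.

Δv = 13.5 km/s

From the circular-orbit relation v² = μ/r at r = 1.03×10^8 km: μ = v²r = (35.9)² × 1.03×10^8 = 1.32747×10^11 km³/s².
In km: r₁ = 0.688 × 1.496×10^8 = 1.029248×10^8 km; r₂ = 1.91 × 1.496×10^8 = 2.85736×10^8 km.
Semi-major axis of the transfer orbit: a_t = (1.029248×10^8 + 2.85736×10^8)/2 = 1.943304×10^8 km.
At r₁ the circular-orbit speed is v₁ = √(μ/r₁) = 35.913 km/s.
On the transfer ellipse at r₁, v² = μ(2/r − 1/a) gives v_p = √[μ(2/r₁ − 1/a_t)] = 43.548 km/s.
First burn Δv₁ = |v_p − v₁| = 7.635 km/s.
At r₂, v₂ = √(μ/r₂) = 21.554 km/s.
Transfer-orbit speed at r₂: v_a = √[μ(2/r₂ − 1/a_t)] = 15.686 km/s.
Second burn Δv₂ = |v₂ − v_a| = 5.868 km/s.
Total Δv = Δv₁ + Δv₂ = 13.50 km/s.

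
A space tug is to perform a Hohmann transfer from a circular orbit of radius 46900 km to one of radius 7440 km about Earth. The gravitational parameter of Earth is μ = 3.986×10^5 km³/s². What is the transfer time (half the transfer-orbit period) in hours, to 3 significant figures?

t = 6.19 hours

The Hohmann ellipse has a_t = (r₁ + r₂)/2 = 27170 km.
Half the transfer-orbit period gives t = π√(a_t³/μ) = 22290 s.
Converting: 22290 s ÷ 3600 s/hour = 6.19 hours.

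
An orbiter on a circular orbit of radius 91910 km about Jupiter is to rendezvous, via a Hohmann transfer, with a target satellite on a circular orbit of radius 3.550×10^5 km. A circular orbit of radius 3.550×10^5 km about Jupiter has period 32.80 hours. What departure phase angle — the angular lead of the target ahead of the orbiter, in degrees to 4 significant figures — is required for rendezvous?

From Kepler's third law T² = 4π²r³/μ at r = 3.550×10^5 km, T = 32.80 hours = 32.80 × 3600 s = 1.1808×10^5 s: μ = 4π²r³/T² = 1.26675×10^8 km³/s².
Transfer-ellipse semi-major axis a_t = (r₁ + r₂)/2 = (91910 + 3.550×10^5)/2 = 2.23455×10^5 km.
Transfer time t = π√(a_t³/μ) = 29484 s.
Target angular speed ω₂ = √(μ/r₂³) = 5.3211×10^-5 rad/s.
Angle swept by the target during transfer: ω₂·t = 1.5689 rad = 89.89°.
Arrival is 180° from departure on the ellipse, so φ = 180° − 89.89° = 90.11°.

φ = 90.11°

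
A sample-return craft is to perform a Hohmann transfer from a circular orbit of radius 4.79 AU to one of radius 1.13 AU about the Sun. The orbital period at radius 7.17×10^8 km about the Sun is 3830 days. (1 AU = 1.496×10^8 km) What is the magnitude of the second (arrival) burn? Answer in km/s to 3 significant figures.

From Kepler's third law T² = 4π²r³/μ at r = 7.17×10^8 km, T = 3830 days = 3830 × 86400 s = 3.30912×10^8 s: μ = 4π²r³/T² = 1.32890×10^11 km³/s².
In km: r₁ = 4.79 × 1.496×10^8 = 7.16584×10^8 km; r₂ = 1.13 × 1.496×10^8 = 1.69048×10^8 km.
Semi-major axis of the transfer orbit: a_t = (7.16584×10^8 + 1.69048×10^8)/2 = 4.42816×10^8 km.
Circular speed at r = 1.69048×10^8 km: v_c = √(μ/r) = 28.038 km/s.
Transfer-orbit speed at the same r (vis-viva, a = a_t): v_t = √[μ(2/r − 1/a_t)] = 35.667 km/s.
Δv₂ = |v_t − v_c| = |35.667 − 28.038| = 7.629 km/s.

Δv₂ = 7.63 km/s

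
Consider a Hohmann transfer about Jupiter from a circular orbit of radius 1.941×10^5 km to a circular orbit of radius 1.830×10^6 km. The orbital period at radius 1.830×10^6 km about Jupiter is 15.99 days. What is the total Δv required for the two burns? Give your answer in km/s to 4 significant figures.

From Kepler's third law T² = 4π²r³/μ at r = 1.830×10^6 km, T = 15.99 days = 15.99 × 86400 s = 1.381536×10^6 s: μ = 4π²r³/T² = 1.26762×10^8 km³/s².
Semi-major axis of the transfer orbit: a_t = (1.941×10^5 + 1.830×10^6)/2 = 1.01205×10^6 km.
Circular speed at r₁: v₁ = √(μ/r₁) = √(1.26762×10^8/1.941×10^5) = 25.555 km/s.
On the transfer ellipse at r₁, v² = μ(2/r − 1/a) gives v_p = √[μ(2/r₁ − 1/a_t)] = 34.364 km/s.
First burn Δv₁ = |v_p − v₁| = 8.809 km/s.
Circular speed at r₂: v₂ = √(μ/r₂) = 8.323 km/s.
Transfer-orbit speed at r₂: v_a = √[μ(2/r₂ − 1/a_t)] = 3.645 km/s.
Second burn Δv₂ = |v₂ − v_a| = 4.678 km/s.
Δv = Δv₁ + Δv₂ = 8.809 + 4.678 = 13.49 km/s.

Δv = 13.49 km/s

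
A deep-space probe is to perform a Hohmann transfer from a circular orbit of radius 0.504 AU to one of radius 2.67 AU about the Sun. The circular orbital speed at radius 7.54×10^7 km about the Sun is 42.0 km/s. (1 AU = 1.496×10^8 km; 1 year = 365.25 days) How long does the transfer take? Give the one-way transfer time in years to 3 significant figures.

From the circular-orbit relation v² = μ/r at r = 7.54×10^7 km: μ = v²r = (42.0)² × 7.54×10^7 = 1.33006×10^11 km³/s².
In km: r₁ = 0.504 × 1.496×10^8 = 7.53984×10^7 km; r₂ = 2.67 × 1.496×10^8 = 3.99432×10^8 km.
Semi-major axis of the transfer orbit: a_t = (7.53984×10^7 + 3.99432×10^8)/2 = 2.374152×10^8 km.
By Kepler's third law the transfer-orbit period is T = 2π√(a_t³/μ), so t = T/2 = 3.1512×10^7 s.
Converting: 3.1512×10^7 s ÷ 3.15576×10^7 s/year (365.25 × 86400) = 0.999 years.

t = 0.999 years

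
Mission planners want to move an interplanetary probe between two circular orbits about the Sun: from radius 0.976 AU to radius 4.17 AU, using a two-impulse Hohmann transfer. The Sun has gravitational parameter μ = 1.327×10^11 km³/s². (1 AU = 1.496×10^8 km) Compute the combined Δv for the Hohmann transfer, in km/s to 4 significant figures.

Δv = 13.83 km/s

In km: r₁ = 0.976 × 1.496×10^8 = 1.460096×10^8 km; r₂ = 4.17 × 1.496×10^8 = 6.23832×10^8 km.
The Hohmann ellipse has a_t = (r₁ + r₂)/2 = 3.849208×10^8 km.
Circular speed at r₁: v₁ = √(μ/r₁) = √(1.327×10^11/1.460096×10^8) = 30.147 km/s.
On the transfer ellipse at r₁, v² = μ(2/r − 1/a) gives v_p = √[μ(2/r₁ − 1/a_t)] = 38.379 km/s.
First burn Δv₁ = |v_p − v₁| = 8.232 km/s.
At r₂, v₂ = √(μ/r₂) = 14.585 km/s.
Transfer-orbit speed at r₂: v_a = √[μ(2/r₂ − 1/a_t)] = 8.9827 km/s.
Second burn Δv₂ = |v₂ − v_a| = 5.602 km/s.
Total Δv = Δv₁ + Δv₂ = 13.83 km/s.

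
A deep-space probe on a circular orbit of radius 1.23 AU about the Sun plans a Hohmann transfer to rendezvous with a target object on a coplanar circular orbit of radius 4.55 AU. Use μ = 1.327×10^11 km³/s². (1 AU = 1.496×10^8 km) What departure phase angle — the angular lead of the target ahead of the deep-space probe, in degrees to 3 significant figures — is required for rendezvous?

In km: r₁ = 1.23 × 1.496×10^8 = 1.84008×10^8 km; r₂ = 4.55 × 1.496×10^8 = 6.8068×10^8 km.
Semi-major axis of the transfer orbit: a_t = (1.84008×10^8 + 6.8068×10^8)/2 = 4.32344×10^8 km.
The half-period of the transfer ellipse is t = π√(a_t³/μ) = 7.7528×10^7 s.
Target angular speed ω₂ = √(μ/r₂³) = 2.0513×10^-8 rad/s.
Angle swept by the target during transfer: ω₂·t = 1.5903 rad = 91.12°.
The deep-space probe traverses 180° on the transfer ellipse, so the target must lead by 180° − 91.12° = 88.9°.

φ = 88.9°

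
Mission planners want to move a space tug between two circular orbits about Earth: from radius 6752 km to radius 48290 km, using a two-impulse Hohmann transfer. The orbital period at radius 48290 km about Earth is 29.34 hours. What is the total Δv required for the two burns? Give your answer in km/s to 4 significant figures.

From Kepler's third law T² = 4π²r³/μ at r = 48290 km, T = 29.34 hours = 29.34 × 3600 s = 1.05624×10^5 s: μ = 4π²r³/T² = 3.98480×10^5 km³/s².
Transfer-ellipse semi-major axis a_t = (r₁ + r₂)/2 = (6752 + 48290)/2 = 27521 km.
At r₁ the circular-orbit speed is v₁ = √(μ/r₁) = 7.6822 km/s.
Transfer-orbit speed at r₁ (vis-viva): v_p = √[μ(2/r₁ − 1/a_t)] = 10.176 km/s.
First burn Δv₁ = |v_p − v₁| = 2.494 km/s.
At r₂, v₂ = √(μ/r₂) = 2.873 km/s.
Transfer-orbit speed at r₂: v_a = √[μ(2/r₂ − 1/a_t)] = 1.423 km/s.
Second burn Δv₂ = |v₂ − v_a| = 1.450 km/s.
Δv = Δv₁ + Δv₂ = 2.494 + 1.450 = 3.944 km/s.

Δv = 3.944 km/s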